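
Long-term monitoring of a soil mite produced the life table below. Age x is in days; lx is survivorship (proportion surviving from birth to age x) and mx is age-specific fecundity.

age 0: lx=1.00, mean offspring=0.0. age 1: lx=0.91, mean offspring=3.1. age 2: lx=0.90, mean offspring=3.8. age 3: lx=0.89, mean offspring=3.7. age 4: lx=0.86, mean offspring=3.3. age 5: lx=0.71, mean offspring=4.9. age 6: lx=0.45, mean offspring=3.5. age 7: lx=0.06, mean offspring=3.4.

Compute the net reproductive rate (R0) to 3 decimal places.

17.630

lx·mx by age: 0, 2.821, 3.42, 3.293, 2.838, 3.479, 1.575, 0.204
R0 = Σ lx·mx = 17.63 → 17.630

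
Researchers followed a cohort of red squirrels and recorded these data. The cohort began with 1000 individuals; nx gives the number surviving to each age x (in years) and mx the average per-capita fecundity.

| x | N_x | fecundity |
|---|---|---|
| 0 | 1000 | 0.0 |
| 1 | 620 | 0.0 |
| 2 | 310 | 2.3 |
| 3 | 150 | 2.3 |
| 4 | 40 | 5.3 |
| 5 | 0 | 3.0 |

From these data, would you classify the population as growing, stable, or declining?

lx = nx/n0 = nx/1000: 1, 0.62, 0.31, 0.15, 0.04, 0
R0 = Σ lx·mx = 0 + 0 + 0.713 + 0.345 + 0.212 + 0 = 1.27
R0 > 1, so the population is growing.

growing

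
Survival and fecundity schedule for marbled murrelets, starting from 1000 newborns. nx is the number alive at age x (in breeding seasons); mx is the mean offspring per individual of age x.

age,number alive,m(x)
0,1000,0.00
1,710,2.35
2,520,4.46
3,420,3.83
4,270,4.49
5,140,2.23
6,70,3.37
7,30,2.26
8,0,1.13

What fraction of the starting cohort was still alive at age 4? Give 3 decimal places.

0.270

l_4 = n_4/n_0 = 270/1000 = 0.27 → 0.270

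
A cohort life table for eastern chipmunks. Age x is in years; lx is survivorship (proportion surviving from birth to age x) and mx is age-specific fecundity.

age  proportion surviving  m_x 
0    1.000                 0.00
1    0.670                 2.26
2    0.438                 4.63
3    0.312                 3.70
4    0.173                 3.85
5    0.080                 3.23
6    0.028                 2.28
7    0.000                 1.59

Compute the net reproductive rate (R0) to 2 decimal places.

5.68

lx·mx by age: 0, 1.5142, 2.02794, 1.1544, 0.66605, 0.2584, 0.06384, 0
R0 = Σ lx·mx = 5.68483 → 5.68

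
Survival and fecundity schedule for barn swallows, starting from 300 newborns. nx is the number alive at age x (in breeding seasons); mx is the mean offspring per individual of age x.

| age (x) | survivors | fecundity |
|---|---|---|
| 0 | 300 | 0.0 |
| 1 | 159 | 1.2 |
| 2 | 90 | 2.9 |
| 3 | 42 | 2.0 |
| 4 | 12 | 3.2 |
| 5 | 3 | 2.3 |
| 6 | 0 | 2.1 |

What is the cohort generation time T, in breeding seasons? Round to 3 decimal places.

1.984

lx = nx/n0 = nx/300: 1, 0.53, 0.3, 0.14, 0.04, 0.01, 0
lx·mx: 0, 0.636, 0.87, 0.28, 0.128, 0.023, 0 → R0 = 1.937
x·lx·mx: 0, 0.636, 1.74, 0.84, 0.512, 0.115, 0 → Σ = 3.843
T = 3.843 / 1.937 = 1.983996… → 1.984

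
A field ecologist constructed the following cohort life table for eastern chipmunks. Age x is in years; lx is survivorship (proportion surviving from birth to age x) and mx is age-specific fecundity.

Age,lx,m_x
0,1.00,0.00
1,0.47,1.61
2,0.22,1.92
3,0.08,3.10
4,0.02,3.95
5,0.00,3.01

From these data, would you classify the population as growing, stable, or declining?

R0 = Σ lx·mx = 0 + 0.7567 + 0.4224 + 0.248 + 0.079 + 0 = 1.5061
R0 > 1, so the population is growing.

growing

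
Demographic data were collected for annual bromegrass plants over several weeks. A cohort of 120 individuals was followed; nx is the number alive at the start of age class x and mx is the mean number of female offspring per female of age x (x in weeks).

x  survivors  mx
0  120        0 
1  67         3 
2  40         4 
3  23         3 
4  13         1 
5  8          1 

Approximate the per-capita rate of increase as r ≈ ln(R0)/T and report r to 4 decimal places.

0.7282

lx = nx/n0 = nx/120: 1, 0.55833…, 0.33333…, 0.19167…, 0.10833…, 0.06667…
R0 = Σ lx·mx = 0 + 1.675… + 1.33333… + 0.575… + 0.10833… + 0.06667… = 3.758333…
Σ x·lx·mx = 6.833333…; T = 6.833333…/3.758333… = 1.81818…
r ≈ ln(R0)/T = ln(3.758333…)/1.81818… = 0.728187… → 0.7282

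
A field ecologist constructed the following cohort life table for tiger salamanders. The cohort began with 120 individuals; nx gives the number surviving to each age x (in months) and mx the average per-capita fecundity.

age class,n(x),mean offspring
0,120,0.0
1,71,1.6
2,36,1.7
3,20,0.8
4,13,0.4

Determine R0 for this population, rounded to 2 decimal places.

1.63

lx = nx/n0 = nx/120: 1, 0.59167…, 0.3, 0.16667…, 0.10833…
lx·mx by age: 0, 0.946667…, 0.51, 0.133333…, 0.043333…
R0 = Σ lx·mx = 1.633333… → 1.63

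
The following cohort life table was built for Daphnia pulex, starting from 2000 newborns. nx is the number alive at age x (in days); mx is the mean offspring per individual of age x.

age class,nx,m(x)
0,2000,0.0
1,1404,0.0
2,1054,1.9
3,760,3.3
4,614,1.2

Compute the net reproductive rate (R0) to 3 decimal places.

2.624

lx = nx/n0 = nx/2000: 1, 0.702, 0.527, 0.38, 0.307
lx·mx by age: 0, 0, 1.0013, 1.254, 0.3684
R0 = Σ lx·mx = 2.6237 → 2.624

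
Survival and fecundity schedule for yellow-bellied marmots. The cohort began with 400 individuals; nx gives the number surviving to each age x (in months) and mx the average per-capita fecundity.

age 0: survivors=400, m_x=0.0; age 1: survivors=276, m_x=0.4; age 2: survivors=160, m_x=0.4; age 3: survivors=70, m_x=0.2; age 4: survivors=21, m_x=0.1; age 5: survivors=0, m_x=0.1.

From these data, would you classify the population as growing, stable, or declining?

declining

lx = nx/n0 = nx/400: 1, 0.69, 0.4, 0.175, 0.0525, 0
R0 = Σ lx·mx = 0 + 0.276 + 0.16 + 0.035 + 0.00525 + 0 = 0.47625
R0 < 1, so the population is declining.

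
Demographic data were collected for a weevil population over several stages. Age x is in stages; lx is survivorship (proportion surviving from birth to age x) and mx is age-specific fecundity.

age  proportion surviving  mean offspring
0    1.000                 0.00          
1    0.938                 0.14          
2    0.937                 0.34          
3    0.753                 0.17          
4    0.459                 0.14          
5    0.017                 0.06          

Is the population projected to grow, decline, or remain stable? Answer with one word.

R0 = Σ lx·mx = 0 + 0.13132 + 0.31858 + 0.12801 + 0.06426 + 0.00102 = 0.64319
R0 < 1, so the population is declining.

declining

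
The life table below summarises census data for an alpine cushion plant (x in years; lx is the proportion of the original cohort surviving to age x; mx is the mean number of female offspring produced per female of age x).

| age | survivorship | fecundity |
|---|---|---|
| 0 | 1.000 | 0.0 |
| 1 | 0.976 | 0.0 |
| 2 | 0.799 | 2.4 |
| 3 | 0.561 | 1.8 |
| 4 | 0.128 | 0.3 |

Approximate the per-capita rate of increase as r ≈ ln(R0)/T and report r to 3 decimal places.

0.459

R0 = Σ lx·mx = 0 + 0 + 1.9176 + 1.0098 + 0.0384 = 2.9658
Σ x·lx·mx = 7.0182; T = 7.0182/2.9658 = 2.36638…
r ≈ ln(R0)/T = ln(2.9658)/2.36638… = 0.45941… → 0.459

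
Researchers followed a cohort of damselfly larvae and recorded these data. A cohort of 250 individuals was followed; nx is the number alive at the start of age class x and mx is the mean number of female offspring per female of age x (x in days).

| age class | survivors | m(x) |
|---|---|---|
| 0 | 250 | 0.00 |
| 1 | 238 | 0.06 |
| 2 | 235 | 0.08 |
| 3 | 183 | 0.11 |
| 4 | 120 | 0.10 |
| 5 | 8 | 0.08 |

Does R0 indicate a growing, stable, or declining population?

declining

lx = nx/n0 = nx/250: 1, 0.952, 0.94, 0.732, 0.48, 0.032
R0 = Σ lx·mx = 0 + 0.05712 + 0.0752 + 0.08052 + 0.048 + 0.00256 = 0.2634
R0 < 1, so the population is declining.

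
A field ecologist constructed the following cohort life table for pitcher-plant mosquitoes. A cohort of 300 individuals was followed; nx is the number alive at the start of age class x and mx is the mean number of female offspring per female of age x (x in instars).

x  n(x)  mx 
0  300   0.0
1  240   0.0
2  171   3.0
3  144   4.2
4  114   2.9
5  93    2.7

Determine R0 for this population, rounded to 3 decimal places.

lx = nx/n0 = nx/300: 1, 0.8, 0.57, 0.48, 0.38, 0.31
lx·mx by age: 0, 0, 1.71, 2.016, 1.102, 0.837
R0 = Σ lx·mx = 5.665 → 5.665

5.665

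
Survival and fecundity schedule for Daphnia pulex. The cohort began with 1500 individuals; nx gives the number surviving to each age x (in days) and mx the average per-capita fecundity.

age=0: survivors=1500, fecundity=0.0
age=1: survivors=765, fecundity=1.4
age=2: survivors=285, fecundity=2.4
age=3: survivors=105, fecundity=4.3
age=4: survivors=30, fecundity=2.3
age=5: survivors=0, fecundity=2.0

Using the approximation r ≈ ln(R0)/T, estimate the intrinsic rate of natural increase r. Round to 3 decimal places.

0.233

lx = nx/n0 = nx/1500: 1, 0.51, 0.19, 0.07, 0.02, 0
R0 = Σ lx·mx = 0 + 0.714 + 0.456 + 0.301 + 0.046 + 0 = 1.517
Σ x·lx·mx = 2.713; T = 2.713/1.517 = 1.7884…
r ≈ ln(R0)/T = ln(1.517)/1.7884… = 0.23302… → 0.233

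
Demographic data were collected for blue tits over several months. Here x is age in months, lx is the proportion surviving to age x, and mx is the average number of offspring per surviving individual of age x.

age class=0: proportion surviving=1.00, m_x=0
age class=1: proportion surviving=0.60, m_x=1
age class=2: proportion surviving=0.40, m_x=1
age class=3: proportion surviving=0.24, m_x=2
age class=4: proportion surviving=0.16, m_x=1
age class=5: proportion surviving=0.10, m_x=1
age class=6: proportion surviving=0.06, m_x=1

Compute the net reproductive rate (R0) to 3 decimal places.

1.800

lx·mx by age: 0, 0.6, 0.4, 0.48, 0.16, 0.1, 0.06
R0 = Σ lx·mx = 1.8 → 1.800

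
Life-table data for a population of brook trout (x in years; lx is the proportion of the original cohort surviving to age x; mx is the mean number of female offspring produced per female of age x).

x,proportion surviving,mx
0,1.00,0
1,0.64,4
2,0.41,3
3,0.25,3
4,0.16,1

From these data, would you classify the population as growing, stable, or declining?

growing

R0 = Σ lx·mx = 0 + 2.56 + 1.23 + 0.75 + 0.16 = 4.7
R0 > 1, so the population is growing.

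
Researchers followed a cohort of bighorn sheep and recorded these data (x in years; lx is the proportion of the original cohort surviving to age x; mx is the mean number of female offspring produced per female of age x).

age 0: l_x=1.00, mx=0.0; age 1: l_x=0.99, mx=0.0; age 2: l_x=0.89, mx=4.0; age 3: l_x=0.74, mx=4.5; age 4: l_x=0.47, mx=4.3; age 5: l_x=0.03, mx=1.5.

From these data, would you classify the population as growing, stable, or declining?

growing

R0 = Σ lx·mx = 0 + 0 + 3.56 + 3.33 + 2.021 + 0.045 = 8.956
R0 > 1, so the population is growing.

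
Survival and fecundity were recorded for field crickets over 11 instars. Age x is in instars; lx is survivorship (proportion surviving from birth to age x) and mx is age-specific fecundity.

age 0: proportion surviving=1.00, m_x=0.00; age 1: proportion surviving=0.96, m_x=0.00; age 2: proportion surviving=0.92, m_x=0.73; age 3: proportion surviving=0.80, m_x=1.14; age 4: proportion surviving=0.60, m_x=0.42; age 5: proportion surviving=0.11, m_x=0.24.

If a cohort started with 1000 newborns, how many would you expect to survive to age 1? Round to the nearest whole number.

Expected survivors = N0 · l_1 = 1000 × 0.96 = 960 → 960

960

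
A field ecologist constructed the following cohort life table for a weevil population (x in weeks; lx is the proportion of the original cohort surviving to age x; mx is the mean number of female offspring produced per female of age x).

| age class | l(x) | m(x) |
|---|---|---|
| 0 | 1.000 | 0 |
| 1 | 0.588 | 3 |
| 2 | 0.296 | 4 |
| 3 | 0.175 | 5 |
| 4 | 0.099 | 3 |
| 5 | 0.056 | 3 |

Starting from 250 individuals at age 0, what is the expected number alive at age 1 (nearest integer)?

147

Expected survivors = N0 · l_1 = 250 × 0.588 = 147 → 147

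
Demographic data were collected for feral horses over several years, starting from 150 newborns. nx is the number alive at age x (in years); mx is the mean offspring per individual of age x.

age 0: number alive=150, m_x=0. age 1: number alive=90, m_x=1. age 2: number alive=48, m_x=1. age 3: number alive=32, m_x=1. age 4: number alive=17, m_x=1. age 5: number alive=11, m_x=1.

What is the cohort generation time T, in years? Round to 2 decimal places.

lx = nx/n0 = nx/150: 1, 0.6, 0.32, 0.21333…, 0.11333…, 0.07333…
lx·mx: 0, 0.6, 0.32, 0.213333…, 0.113333…, 0.073333… → R0 = 1.32…
x·lx·mx: 0, 0.6, 0.64, 0.64…, 0.453333…, 0.366667… → Σ = 2.7…
T = 2.7… / 1.32… = 2.045455… → 2.05

2.05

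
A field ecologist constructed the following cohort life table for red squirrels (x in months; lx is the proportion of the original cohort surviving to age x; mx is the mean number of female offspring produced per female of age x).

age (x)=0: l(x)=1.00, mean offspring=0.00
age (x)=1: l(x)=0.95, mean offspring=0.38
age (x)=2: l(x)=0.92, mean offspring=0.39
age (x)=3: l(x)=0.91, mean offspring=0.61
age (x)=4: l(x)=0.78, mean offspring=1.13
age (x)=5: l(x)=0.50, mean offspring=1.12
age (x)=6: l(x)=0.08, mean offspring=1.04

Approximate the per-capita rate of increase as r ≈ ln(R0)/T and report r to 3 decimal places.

R0 = Σ lx·mx = 0 + 0.361 + 0.3588 + 0.5551 + 0.8814 + 0.56 + 0.0832 = 2.7995
Σ x·lx·mx = 9.5687; T = 9.5687/2.7995 = 3.418…
r ≈ ln(R0)/T = ln(2.7995)/3.418… = 0.30118… → 0.301

0.301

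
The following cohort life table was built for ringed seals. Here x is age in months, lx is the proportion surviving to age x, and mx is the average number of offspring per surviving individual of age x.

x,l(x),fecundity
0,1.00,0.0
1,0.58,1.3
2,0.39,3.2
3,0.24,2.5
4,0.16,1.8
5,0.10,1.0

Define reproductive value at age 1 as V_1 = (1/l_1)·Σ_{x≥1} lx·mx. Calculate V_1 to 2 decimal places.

5.16

lx·mx for x ≥ 1: 0.754, 1.248, 0.6, 0.288, 0.1 → sum = 2.99
V_1 = 2.99 / l_1 = 2.99 / 0.58 = 5.155172… → 5.16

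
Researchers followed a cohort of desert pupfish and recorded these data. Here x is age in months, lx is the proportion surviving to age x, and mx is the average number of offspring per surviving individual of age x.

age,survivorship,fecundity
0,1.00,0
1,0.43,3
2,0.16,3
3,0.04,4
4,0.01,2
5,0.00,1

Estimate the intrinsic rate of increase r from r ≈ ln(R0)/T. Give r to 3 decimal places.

R0 = Σ lx·mx = 0 + 1.29 + 0.48 + 0.16 + 0.02 + 0 = 1.95
Σ x·lx·mx = 2.81; T = 2.81/1.95 = 1.44103…
r ≈ ln(R0)/T = ln(1.95)/1.44103… = 0.46344… → 0.463

0.463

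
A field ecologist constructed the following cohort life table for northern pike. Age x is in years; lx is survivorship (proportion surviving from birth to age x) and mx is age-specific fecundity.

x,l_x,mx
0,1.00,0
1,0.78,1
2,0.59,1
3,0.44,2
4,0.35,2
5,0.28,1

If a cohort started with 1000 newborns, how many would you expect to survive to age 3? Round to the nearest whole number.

440

Expected survivors = N0 · l_3 = 1000 × 0.44 = 440 → 440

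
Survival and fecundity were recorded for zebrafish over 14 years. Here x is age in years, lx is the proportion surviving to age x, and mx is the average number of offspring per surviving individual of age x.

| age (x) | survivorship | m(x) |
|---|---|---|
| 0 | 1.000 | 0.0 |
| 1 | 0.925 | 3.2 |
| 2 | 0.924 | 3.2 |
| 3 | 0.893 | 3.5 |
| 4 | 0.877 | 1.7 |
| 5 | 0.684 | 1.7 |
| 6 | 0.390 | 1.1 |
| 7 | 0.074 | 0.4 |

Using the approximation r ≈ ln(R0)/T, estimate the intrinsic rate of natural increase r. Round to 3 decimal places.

0.925

R0 = Σ lx·mx = 0 + 2.96 + 2.9568 + 3.1255 + 1.4909 + 1.1628 + 0.429 + 0.0296 = 12.1546
Σ x·lx·mx = 32.8089; T = 32.8089/12.1546 = 2.6993…
r ≈ ln(R0)/T = ln(12.1546)/2.6993… = 0.92532… → 0.925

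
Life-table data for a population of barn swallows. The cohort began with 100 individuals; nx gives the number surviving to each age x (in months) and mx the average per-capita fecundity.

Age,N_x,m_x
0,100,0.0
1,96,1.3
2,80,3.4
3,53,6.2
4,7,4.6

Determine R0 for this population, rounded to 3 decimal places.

7.576

lx = nx/n0 = nx/100: 1, 0.96, 0.8, 0.53, 0.07
lx·mx by age: 0, 1.248, 2.72, 3.286, 0.322
R0 = Σ lx·mx = 7.576 → 7.576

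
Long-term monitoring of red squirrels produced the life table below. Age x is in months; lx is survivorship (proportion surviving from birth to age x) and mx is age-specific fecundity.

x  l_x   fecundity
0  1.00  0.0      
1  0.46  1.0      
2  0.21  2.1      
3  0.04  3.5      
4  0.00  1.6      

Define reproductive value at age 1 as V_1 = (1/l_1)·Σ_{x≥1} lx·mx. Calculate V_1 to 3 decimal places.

2.263

lx·mx for x ≥ 1: 0.46, 0.441, 0.14, 0 → sum = 1.041
V_1 = 1.041 / l_1 = 1.041 / 0.46 = 2.263043… → 2.263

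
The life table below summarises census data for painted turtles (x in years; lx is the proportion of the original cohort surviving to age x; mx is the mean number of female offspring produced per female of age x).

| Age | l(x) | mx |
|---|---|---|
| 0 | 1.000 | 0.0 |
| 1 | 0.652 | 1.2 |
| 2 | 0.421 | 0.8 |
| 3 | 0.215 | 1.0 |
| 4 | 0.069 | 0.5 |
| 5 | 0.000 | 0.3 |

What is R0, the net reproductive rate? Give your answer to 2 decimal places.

lx·mx by age: 0, 0.7824, 0.3368, 0.215, 0.0345, 0
R0 = Σ lx·mx = 1.3687 → 1.37

1.37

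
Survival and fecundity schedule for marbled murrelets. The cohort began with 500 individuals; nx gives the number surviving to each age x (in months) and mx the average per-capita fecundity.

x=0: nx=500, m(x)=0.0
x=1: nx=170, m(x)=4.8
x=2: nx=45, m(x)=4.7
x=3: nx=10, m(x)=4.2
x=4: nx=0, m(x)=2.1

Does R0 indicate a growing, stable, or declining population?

lx = nx/n0 = nx/500: 1, 0.34, 0.09, 0.02, 0
R0 = Σ lx·mx = 0 + 1.632 + 0.423 + 0.084 + 0 = 2.139
R0 > 1, so the population is growing.

growing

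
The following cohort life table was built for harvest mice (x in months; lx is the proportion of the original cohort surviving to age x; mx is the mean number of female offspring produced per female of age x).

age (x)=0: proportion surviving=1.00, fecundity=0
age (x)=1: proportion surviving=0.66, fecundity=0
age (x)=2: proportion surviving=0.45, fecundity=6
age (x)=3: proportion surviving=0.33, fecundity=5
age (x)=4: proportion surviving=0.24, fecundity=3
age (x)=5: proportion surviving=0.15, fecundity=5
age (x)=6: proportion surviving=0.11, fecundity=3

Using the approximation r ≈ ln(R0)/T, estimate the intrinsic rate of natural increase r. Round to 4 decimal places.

R0 = Σ lx·mx = 0 + 0 + 2.7 + 1.65 + 0.72 + 0.75 + 0.33 = 6.15
Σ x·lx·mx = 18.96; T = 18.96/6.15 = 3.08293…
r ≈ ln(R0)/T = ln(6.15)/3.08293… = 0.589197… → 0.5892

0.5892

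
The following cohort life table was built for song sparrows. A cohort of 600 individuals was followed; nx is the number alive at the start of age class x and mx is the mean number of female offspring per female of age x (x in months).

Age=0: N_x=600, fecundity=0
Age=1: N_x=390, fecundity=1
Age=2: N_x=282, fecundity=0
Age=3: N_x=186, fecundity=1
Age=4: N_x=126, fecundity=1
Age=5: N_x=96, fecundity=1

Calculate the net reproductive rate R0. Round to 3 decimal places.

lx = nx/n0 = nx/600: 1, 0.65, 0.47, 0.31, 0.21, 0.16
lx·mx by age: 0, 0.65, 0, 0.31, 0.21, 0.16
R0 = Σ lx·mx = 1.33 → 1.330

1.330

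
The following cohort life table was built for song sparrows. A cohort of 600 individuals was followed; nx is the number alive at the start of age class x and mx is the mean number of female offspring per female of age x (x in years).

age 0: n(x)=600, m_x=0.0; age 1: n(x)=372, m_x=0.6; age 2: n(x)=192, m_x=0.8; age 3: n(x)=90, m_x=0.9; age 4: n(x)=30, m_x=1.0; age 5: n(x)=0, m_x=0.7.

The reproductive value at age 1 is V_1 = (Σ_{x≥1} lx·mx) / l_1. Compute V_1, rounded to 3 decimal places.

lx = nx/n0 = nx/600: 1, 0.62, 0.32, 0.15, 0.05, 0
lx·mx for x ≥ 1: 0.372, 0.256, 0.135, 0.05, 0 → sum = 0.813
V_1 = 0.813 / l_1 = 0.813 / 0.62 = 1.31129… → 1.311

1.311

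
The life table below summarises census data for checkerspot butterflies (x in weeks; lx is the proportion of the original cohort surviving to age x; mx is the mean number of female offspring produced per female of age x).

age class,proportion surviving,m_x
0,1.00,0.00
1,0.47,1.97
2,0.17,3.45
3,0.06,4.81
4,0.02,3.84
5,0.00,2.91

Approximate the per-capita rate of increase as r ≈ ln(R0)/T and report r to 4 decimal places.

0.3616

R0 = Σ lx·mx = 0 + 0.9259 + 0.5865 + 0.2886 + 0.0768 + 0 = 1.8778
Σ x·lx·mx = 3.2719; T = 3.2719/1.8778 = 1.74241…
r ≈ ln(R0)/T = ln(1.8778)/1.74241… = 0.361626… → 0.3616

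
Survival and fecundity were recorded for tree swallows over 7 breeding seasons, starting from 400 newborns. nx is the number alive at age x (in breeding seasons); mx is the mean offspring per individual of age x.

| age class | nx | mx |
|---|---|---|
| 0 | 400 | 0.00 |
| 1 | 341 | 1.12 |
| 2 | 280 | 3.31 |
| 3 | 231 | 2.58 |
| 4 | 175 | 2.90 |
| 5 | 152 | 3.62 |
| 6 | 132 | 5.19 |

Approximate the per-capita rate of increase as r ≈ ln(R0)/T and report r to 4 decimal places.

0.6242

lx = nx/n0 = nx/400: 1, 0.8525, 0.7, 0.5775, 0.4375, 0.38, 0.33
R0 = Σ lx·mx = 0 + 0.9548… + 2.317 + 1.48995… + 1.26875… + 1.3756 + 1.7127 = 9.1188
Σ x·lx·mx = 32.28785; T = 32.28785/9.1188 = 3.5408…
r ≈ ln(R0)/T = ln(9.1188)/3.5408… = 0.624248… → 0.6242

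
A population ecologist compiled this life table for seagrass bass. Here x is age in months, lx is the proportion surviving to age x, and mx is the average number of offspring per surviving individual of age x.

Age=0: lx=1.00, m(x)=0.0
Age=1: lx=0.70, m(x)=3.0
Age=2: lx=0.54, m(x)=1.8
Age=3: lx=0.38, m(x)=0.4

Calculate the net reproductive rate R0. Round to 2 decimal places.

3.22

lx·mx by age: 0, 2.1, 0.972, 0.152
R0 = Σ lx·mx = 3.224 → 3.22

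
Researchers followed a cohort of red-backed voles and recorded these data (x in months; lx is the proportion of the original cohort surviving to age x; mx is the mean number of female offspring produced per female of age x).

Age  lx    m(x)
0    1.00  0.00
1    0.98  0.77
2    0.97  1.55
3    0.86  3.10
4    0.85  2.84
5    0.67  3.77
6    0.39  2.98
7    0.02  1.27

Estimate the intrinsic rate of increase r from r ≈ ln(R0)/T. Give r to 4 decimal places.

0.6445

R0 = Σ lx·mx = 0 + 0.7546 + 1.5035 + 2.666 + 2.414 + 2.5259 + 1.1622 + 0.0254 = 11.0516
Σ x·lx·mx = 41.1961; T = 41.1961/11.0516 = 3.72761…
r ≈ ln(R0)/T = ln(11.0516)/3.72761… = 0.644534… → 0.6445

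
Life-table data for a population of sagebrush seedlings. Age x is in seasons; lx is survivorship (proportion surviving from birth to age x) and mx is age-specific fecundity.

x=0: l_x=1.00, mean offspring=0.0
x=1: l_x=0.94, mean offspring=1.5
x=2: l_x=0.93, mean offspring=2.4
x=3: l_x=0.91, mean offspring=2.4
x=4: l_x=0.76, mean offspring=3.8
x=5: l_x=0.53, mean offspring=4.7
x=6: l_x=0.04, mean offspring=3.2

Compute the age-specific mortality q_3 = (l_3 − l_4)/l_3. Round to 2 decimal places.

q_3 = (l_3 − l_4) / l_3 = (0.91 − 0.76) / 0.91
     = 0.15 / 0.91 = 0.164835… → 0.16

0.16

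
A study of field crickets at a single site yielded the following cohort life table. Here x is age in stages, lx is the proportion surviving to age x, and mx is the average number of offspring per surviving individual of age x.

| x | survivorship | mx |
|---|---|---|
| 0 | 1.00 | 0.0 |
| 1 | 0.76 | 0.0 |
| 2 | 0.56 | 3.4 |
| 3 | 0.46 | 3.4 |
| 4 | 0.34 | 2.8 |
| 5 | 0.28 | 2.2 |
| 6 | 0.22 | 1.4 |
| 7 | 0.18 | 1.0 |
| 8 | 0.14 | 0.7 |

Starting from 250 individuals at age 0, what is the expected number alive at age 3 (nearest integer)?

115

Expected survivors = N0 · l_3 = 250 × 0.46 = 115 → 115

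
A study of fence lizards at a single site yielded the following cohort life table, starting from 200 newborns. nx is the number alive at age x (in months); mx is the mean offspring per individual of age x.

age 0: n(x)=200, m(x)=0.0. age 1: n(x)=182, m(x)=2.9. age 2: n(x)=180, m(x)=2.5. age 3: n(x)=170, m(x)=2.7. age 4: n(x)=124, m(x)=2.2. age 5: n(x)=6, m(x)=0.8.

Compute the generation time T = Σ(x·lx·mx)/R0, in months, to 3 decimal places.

lx = nx/n0 = nx/200: 1, 0.91, 0.9, 0.85, 0.62, 0.03
lx·mx: 0, 2.639, 2.25, 2.295, 1.364, 0.024 → R0 = 8.572
x·lx·mx: 0, 2.639, 4.5, 6.885, 5.456, 0.12 → Σ = 19.6
T = 19.6 / 8.572 = 2.286514… → 2.287

2.287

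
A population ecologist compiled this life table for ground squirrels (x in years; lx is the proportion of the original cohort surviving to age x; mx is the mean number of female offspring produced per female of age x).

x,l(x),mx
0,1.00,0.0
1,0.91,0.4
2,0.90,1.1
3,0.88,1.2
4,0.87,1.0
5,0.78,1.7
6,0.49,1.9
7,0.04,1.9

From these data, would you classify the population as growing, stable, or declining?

R0 = Σ lx·mx = 0 + 0.364 + 0.99 + 1.056 + 0.87 + 1.326 + 0.931 + 0.076 = 5.613
R0 > 1, so the population is growing.

growing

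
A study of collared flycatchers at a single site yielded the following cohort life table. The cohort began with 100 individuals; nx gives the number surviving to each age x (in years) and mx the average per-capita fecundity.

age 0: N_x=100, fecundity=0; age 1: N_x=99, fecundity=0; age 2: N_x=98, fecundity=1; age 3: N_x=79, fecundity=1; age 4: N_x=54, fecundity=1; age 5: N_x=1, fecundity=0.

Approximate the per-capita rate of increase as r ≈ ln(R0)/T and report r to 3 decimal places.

0.298

lx = nx/n0 = nx/100: 1, 0.99, 0.98, 0.79, 0.54, 0.01
R0 = Σ lx·mx = 0 + 0 + 0.98 + 0.79 + 0.54 + 0 = 2.31
Σ x·lx·mx = 6.49; T = 6.49/2.31 = 2.80952…
r ≈ ln(R0)/T = ln(2.31)/2.80952… = 0.298… → 0.298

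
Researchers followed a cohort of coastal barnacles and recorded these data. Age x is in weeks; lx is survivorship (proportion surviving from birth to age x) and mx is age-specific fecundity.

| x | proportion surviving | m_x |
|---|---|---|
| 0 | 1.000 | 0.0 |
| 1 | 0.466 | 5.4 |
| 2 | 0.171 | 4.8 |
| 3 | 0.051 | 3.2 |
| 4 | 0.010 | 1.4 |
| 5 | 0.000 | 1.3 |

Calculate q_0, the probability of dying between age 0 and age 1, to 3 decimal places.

0.534

q_0 = (l_0 − l_1) / l_0 = (1 − 0.466) / 1
     = 0.534 / 1 = 0.534 → 0.534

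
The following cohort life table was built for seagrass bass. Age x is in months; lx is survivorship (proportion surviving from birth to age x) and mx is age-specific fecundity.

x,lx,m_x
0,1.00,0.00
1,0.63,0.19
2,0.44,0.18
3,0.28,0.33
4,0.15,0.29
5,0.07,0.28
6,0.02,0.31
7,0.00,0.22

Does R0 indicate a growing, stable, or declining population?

R0 = Σ lx·mx = 0 + 0.1197 + 0.0792 + 0.0924 + 0.0435 + 0.0196 + 0.0062 + 0 = 0.3606
R0 < 1, so the population is declining.

declining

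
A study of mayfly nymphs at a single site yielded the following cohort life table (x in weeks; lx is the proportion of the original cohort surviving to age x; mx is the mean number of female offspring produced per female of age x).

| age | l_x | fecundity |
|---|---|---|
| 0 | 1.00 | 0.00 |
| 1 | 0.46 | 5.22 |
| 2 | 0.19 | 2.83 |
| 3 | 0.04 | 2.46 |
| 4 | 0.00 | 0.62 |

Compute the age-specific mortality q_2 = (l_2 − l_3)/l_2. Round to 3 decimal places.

q_2 = (l_2 − l_3) / l_2 = (0.19 − 0.04) / 0.19
     = 0.15 / 0.19 = 0.789474… → 0.789

0.789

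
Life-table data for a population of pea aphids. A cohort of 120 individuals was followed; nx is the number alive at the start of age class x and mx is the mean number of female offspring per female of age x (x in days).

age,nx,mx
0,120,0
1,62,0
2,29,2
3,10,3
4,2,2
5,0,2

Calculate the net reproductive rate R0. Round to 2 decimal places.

lx = nx/n0 = nx/120: 1, 0.51667…, 0.24167…, 0.08333…, 0.01667…, 0
lx·mx by age: 0, 0, 0.483333…, 0.25…, 0.033333…, 0
R0 = Σ lx·mx = 0.766667… → 0.77

0.77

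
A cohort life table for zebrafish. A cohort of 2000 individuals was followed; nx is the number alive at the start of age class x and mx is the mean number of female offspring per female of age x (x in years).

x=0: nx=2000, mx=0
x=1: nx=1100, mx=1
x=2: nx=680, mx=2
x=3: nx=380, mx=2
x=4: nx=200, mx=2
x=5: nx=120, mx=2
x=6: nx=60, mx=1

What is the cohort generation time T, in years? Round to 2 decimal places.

2.36

lx = nx/n0 = nx/2000: 1, 0.55, 0.34, 0.19, 0.1, 0.06, 0.03
lx·mx: 0, 0.55, 0.68, 0.38, 0.2, 0.12, 0.03 → R0 = 1.96
x·lx·mx: 0, 0.55, 1.36, 1.14, 0.8, 0.6, 0.18 → Σ = 4.63
T = 4.63 / 1.96 = 2.362245… → 2.36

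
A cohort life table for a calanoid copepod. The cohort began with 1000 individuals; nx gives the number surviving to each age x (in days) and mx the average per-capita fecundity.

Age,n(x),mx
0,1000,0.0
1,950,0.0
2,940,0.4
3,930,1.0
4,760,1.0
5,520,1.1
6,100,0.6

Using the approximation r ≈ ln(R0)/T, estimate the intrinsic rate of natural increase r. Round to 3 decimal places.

0.273

lx = nx/n0 = nx/1000: 1, 0.95, 0.94, 0.93, 0.76, 0.52, 0.1
R0 = Σ lx·mx = 0 + 0 + 0.376 + 0.93 + 0.76 + 0.572 + 0.06 = 2.698
Σ x·lx·mx = 9.802; T = 9.802/2.698 = 3.63306…
r ≈ ln(R0)/T = ln(2.698)/3.63306… = 0.27319… → 0.273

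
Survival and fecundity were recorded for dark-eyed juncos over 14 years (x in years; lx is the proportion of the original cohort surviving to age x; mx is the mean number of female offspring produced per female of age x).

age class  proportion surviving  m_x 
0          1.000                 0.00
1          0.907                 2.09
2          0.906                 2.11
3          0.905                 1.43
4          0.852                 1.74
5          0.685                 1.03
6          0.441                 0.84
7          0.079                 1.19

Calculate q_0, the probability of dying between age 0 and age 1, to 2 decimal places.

0.09

q_0 = (l_0 − l_1) / l_0 = (1 − 0.907) / 1
     = 0.093 / 1 = 0.093 → 0.09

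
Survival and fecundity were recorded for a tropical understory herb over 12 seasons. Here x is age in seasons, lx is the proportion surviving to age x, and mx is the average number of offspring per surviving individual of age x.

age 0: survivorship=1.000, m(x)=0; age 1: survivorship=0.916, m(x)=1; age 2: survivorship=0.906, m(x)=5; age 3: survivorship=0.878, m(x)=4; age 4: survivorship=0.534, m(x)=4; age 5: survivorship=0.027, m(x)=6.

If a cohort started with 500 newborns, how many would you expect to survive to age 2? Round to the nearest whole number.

453

Expected survivors = N0 · l_2 = 500 × 0.906 = 453 → 453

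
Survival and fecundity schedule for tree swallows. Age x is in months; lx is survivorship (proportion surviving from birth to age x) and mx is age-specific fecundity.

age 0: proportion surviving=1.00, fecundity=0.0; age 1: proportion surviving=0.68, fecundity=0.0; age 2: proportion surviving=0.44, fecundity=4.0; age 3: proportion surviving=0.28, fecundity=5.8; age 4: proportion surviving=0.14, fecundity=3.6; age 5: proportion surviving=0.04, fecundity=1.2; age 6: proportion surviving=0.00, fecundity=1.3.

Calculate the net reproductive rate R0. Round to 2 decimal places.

3.94

lx·mx by age: 0, 0, 1.76, 1.624, 0.504, 0.048, 0
R0 = Σ lx·mx = 3.936 → 3.94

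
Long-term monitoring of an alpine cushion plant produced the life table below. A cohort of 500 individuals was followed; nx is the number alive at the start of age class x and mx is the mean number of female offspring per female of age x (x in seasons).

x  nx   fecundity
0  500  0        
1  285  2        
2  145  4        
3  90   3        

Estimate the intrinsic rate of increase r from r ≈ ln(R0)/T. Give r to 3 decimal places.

lx = nx/n0 = nx/500: 1, 0.57, 0.29, 0.18
R0 = Σ lx·mx = 0 + 1.14 + 1.16 + 0.54 = 2.84
Σ x·lx·mx = 5.08; T = 5.08/2.84 = 1.78873…
r ≈ ln(R0)/T = ln(2.84)/1.78873… = 0.58354… → 0.584

0.584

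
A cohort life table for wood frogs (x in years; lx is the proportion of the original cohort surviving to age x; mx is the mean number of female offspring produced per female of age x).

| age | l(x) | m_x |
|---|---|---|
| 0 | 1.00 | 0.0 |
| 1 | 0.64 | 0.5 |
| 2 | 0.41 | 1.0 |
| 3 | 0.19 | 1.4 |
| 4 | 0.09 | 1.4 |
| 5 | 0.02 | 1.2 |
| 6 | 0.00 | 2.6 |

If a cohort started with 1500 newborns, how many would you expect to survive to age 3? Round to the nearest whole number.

285

Expected survivors = N0 · l_3 = 1500 × 0.19 = 285 → 285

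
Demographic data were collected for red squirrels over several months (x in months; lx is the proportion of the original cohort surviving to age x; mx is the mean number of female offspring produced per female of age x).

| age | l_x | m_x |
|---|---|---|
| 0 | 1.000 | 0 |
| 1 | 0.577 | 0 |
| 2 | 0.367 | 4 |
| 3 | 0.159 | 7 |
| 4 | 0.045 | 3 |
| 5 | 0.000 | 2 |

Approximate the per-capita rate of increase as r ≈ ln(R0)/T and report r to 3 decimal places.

0.398

R0 = Σ lx·mx = 0 + 0 + 1.468 + 1.113 + 0.135 + 0 = 2.716
Σ x·lx·mx = 6.815; T = 6.815/2.716 = 2.5092…
r ≈ ln(R0)/T = ln(2.716)/2.5092… = 0.3982… → 0.398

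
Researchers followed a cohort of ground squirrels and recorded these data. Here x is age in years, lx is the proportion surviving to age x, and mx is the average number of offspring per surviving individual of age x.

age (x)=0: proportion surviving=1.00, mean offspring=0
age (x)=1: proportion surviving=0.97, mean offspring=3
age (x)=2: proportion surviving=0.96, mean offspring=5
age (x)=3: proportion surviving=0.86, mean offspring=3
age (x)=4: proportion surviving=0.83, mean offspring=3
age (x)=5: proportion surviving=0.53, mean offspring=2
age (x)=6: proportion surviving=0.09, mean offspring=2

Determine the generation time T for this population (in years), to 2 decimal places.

2.61

lx·mx: 0, 2.91, 4.8, 2.58, 2.49, 1.06, 0.18 → R0 = 14.02
x·lx·mx: 0, 2.91, 9.6, 7.74, 9.96, 5.3, 1.08 → Σ = 36.59
T = 36.59 / 14.02 = 2.609843… → 2.61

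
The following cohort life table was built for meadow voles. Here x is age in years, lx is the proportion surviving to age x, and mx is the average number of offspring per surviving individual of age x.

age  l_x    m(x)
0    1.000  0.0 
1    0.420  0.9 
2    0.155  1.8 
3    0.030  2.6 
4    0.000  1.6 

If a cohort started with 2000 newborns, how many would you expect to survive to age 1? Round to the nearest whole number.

840

Expected survivors = N0 · l_1 = 2000 × 0.420 = 840 → 840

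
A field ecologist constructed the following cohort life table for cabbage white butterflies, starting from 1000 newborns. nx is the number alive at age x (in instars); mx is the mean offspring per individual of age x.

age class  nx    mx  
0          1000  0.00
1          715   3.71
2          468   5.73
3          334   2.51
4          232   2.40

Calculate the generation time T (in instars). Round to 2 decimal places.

lx = nx/n0 = nx/1000: 1, 0.715, 0.468, 0.334, 0.232
lx·mx: 0, 2.65265, 2.68164, 0.83834, 0.5568 → R0 = 6.72943
x·lx·mx: 0, 2.65265, 5.36328, 2.51502, 2.2272 → Σ = 12.75815
T = 12.75815 / 6.72943 = 1.895874… → 1.90

1.90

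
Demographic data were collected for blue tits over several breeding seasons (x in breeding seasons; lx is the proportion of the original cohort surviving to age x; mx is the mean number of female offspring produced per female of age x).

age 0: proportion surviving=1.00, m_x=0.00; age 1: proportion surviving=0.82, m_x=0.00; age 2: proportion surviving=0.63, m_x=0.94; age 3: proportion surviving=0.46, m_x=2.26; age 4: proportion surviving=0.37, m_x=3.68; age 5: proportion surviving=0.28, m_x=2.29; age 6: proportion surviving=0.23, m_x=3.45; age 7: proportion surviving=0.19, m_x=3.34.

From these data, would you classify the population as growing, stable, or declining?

R0 = Σ lx·mx = 0 + 0 + 0.5922 + 1.0396 + 1.3616 + 0.6412 + 0.7935 + 0.6346 = 5.0627
R0 > 1, so the population is growing.

growing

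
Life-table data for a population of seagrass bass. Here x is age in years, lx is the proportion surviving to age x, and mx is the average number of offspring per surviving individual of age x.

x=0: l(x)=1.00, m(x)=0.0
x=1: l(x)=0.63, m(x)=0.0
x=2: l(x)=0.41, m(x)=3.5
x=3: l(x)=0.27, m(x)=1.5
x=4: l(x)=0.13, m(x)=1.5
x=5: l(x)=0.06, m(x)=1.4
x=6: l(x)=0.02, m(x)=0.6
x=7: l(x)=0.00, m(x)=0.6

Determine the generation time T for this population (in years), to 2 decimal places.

2.51

lx·mx: 0, 0, 1.435, 0.405, 0.195, 0.084, 0.012, 0 → R0 = 2.131
x·lx·mx: 0, 0, 2.87, 1.215, 0.78, 0.42, 0.072, 0 → Σ = 5.357
T = 5.357 / 2.131 = 2.513843… → 2.51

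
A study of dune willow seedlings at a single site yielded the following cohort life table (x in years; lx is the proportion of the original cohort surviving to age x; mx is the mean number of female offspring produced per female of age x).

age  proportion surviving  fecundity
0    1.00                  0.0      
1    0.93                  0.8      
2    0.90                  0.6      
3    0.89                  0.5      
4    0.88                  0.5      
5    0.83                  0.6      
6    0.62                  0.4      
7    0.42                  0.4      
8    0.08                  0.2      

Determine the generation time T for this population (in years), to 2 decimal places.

3.29

lx·mx: 0, 0.744, 0.54, 0.445, 0.44, 0.498, 0.248, 0.168, 0.016 → R0 = 3.099
x·lx·mx: 0, 0.744, 1.08, 1.335, 1.76, 2.49, 1.488, 1.176, 0.128 → Σ = 10.201
T = 10.201 / 3.099 = 3.291707… → 3.29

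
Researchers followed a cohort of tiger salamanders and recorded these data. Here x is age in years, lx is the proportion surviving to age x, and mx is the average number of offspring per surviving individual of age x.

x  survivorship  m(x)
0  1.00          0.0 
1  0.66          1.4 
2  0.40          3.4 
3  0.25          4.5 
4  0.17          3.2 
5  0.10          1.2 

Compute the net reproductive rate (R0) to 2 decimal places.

4.07

lx·mx by age: 0, 0.924, 1.36, 1.125, 0.544, 0.12
R0 = Σ lx·mx = 4.073 → 4.07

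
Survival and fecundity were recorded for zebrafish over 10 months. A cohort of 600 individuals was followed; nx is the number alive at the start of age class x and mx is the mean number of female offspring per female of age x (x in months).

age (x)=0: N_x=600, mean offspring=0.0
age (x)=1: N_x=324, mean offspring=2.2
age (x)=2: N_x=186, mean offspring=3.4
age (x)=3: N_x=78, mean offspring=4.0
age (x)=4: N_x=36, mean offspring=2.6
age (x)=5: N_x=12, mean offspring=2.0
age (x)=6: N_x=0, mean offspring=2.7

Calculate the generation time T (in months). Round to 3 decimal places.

1.920

lx = nx/n0 = nx/600: 1, 0.54, 0.31, 0.13, 0.06, 0.02, 0
lx·mx: 0, 1.188, 1.054, 0.52, 0.156, 0.04, 0 → R0 = 2.958
x·lx·mx: 0, 1.188, 2.108, 1.56, 0.624, 0.2, 0 → Σ = 5.68
T = 5.68 / 2.958 = 1.920216… → 1.920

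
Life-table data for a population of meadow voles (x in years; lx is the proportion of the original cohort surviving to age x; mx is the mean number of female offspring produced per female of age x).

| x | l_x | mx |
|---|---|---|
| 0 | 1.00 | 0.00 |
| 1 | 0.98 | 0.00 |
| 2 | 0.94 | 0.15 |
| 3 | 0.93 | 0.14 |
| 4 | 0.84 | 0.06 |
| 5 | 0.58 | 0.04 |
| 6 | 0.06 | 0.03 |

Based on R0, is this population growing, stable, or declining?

R0 = Σ lx·mx = 0 + 0 + 0.141 + 0.1302 + 0.0504 + 0.0232 + 0.0018 = 0.3466
R0 < 1, so the population is declining.

declining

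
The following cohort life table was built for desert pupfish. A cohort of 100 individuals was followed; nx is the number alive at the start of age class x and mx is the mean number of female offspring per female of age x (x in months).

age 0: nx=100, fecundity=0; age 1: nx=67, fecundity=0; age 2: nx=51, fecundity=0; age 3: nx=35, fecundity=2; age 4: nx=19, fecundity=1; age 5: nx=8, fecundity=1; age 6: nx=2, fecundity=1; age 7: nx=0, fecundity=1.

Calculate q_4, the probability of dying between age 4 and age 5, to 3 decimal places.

0.579

lx = nx/n0 = nx/100: 1, 0.67, 0.51, 0.35, 0.19, 0.08, 0.02, 0
q_4 = (l_4 − l_5) / l_4 = (0.19 − 0.08) / 0.19
     = 0.11 / 0.19 = 0.578947… → 0.579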